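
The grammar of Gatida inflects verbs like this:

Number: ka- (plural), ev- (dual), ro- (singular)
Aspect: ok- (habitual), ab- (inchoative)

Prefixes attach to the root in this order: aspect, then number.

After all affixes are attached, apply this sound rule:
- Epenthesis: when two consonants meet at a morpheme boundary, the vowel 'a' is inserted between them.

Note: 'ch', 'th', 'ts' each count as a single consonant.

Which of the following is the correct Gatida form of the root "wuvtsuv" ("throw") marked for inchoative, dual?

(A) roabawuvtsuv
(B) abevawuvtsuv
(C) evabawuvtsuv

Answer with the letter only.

Attach aspect inchoative ab- → abwuvtsuv.
Attach number dual ev- → evabwuvtsuv.
Apply epenthesis: evabwuvtsuv → evabawuvtsuv.
So the correct form is evabawuvtsuv, option (C).
(B) abevawuvtsuv is wrong: it has the affixes in the wrong order.
(A) roabawuvtsuv is wrong: it uses singular instead of dual for number.

C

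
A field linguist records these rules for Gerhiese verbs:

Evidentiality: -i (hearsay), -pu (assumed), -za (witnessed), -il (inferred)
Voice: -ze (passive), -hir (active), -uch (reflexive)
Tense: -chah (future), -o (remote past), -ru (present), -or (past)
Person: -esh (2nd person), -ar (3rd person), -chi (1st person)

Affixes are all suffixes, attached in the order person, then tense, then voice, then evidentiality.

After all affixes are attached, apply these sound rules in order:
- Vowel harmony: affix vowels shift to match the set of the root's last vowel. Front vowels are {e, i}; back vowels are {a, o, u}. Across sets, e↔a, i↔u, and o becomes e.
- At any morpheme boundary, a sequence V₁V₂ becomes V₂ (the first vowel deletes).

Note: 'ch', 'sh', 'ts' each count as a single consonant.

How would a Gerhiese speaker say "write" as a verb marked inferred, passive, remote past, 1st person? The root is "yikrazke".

Attach person 1st person -chi → yikrazkechi.
Attach tense remote past -o → yikrazkechio.
Attach voice passive -ze → yikrazkechioze.
Attach evidentiality inferred -il → yikrazkechiozeil.
Apply vowel harmony: yikrazkechiozeil → yikrazkechiezeil.
Apply vowel deletion: yikrazkechiezeil → yikrazkechezil.

yikrazkechezil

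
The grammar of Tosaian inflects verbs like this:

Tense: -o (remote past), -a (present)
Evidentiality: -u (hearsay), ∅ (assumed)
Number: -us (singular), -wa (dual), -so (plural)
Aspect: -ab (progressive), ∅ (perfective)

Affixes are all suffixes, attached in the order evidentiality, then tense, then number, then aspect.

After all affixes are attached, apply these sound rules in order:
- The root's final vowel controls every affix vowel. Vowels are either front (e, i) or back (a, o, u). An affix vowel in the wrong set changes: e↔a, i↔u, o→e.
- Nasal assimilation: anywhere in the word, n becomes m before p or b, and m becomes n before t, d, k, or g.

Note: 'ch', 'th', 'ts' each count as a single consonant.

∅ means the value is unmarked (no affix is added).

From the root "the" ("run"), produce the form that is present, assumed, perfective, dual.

evidentiality = assumed: zero marking, form stays the.
Attach tense present -a → thea.
Attach number dual -wa → theawa.
aspect = perfective: zero marking, form stays theawa.
Apply vowel harmony: theawa → theewe.
Nasal assimilation: no change.

theewe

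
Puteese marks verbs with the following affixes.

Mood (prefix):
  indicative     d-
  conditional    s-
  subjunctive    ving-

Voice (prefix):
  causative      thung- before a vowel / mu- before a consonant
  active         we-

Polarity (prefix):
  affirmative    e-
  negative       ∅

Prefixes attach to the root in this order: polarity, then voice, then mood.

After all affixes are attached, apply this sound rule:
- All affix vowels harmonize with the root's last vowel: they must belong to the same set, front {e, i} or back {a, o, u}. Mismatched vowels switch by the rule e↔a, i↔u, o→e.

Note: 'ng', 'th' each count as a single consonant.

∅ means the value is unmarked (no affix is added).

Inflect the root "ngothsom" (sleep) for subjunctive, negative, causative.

vungmungothsom

polarity = negative: zero marking, form stays ngothsom.
Attach voice causative mu- (before consonant 'ng') → mungothsom.
Attach mood subjunctive ving- → vingmungothsom.
Apply vowel harmony: vingmungothsom → vungmungothsom.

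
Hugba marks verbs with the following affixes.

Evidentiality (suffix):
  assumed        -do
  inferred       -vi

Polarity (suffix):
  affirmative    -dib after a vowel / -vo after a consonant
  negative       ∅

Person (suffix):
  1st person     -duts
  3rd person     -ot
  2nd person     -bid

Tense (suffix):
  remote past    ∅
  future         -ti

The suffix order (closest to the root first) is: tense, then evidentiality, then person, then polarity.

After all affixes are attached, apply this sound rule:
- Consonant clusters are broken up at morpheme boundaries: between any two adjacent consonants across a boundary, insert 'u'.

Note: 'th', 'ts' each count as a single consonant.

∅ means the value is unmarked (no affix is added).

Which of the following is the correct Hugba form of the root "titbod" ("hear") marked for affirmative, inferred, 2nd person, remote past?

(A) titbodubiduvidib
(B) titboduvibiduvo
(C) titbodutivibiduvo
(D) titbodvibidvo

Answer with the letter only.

B

tense = remote past: zero marking, form stays titbod.
Attach evidentiality inferred -vi → titbodvi.
Attach person 2nd person -bid → titbodvibid.
Attach polarity affirmative -vo (after consonant 'd') → titbodvibidvo.
Apply epenthesis: titbodvibidvo → titboduvibiduvo.
So the correct form is titboduvibiduvo, option (B).
(A) titbodubiduvidib is wrong: it has the affixes in the wrong order.
(D) titbodvibidvo is wrong: it fails to apply the sound rule(s).
(C) titbodutivibiduvo is wrong: it uses future instead of remote past for tense.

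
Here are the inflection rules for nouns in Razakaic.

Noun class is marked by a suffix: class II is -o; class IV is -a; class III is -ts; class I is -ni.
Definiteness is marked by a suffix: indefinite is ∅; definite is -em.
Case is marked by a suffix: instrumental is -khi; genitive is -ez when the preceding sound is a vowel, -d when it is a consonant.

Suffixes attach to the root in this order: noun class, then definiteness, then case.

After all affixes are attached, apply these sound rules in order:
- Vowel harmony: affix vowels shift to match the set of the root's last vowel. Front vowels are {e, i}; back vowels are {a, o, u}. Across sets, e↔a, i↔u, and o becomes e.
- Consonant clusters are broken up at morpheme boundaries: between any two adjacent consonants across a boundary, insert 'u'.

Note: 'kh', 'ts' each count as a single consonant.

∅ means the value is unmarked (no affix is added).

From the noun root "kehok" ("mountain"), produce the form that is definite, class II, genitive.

Attach noun class class II -o → kehoko.
Attach definiteness definite -em → kehokoem.
Attach case genitive -d (after consonant 'm') → kehokoemd.
Apply vowel harmony: kehokoemd → kehokoamd.
Apply epenthesis: kehokoamd → kehokoamud.

kehokoamud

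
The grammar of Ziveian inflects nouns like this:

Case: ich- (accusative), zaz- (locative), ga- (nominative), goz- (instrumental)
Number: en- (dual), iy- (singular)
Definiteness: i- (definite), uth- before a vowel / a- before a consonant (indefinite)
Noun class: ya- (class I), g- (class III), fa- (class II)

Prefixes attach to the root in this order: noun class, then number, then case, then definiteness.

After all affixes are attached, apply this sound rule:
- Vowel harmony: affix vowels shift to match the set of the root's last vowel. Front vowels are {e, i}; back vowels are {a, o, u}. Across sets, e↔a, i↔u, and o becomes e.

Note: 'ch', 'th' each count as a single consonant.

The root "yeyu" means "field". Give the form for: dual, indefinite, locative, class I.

Attach noun class class I ya- → yayeyu.
Attach number dual en- → enyayeyu.
Attach case locative zaz- → zazenyayeyu.
Attach definiteness indefinite a- (before consonant 'z') → azazenyayeyu.
Apply vowel harmony: azazenyayeyu → azazanyayeyu.

azazanyayeyu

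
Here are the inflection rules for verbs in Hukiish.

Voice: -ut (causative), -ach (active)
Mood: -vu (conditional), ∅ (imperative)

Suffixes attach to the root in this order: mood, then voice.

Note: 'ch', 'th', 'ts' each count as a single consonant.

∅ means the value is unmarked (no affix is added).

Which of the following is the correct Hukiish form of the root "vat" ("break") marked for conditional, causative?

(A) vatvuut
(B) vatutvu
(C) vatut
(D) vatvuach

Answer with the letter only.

A

Attach mood conditional -vu → vatvu.
Attach voice causative -ut → vatvuut.
So the correct form is vatvuut, option (A).
(C) vatut is wrong: it uses imperative instead of conditional for mood.
(B) vatutvu is wrong: it has the affixes in the wrong order.
(D) vatvuach is wrong: it uses active instead of causative for voice.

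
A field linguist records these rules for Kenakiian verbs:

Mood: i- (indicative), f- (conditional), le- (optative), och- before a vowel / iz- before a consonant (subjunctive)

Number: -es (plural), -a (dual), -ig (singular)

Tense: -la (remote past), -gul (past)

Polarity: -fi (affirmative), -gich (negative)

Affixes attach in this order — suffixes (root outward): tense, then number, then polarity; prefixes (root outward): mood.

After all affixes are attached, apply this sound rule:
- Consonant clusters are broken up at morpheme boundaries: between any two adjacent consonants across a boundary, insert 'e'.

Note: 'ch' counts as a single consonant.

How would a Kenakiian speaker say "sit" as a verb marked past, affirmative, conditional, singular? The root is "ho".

Attach tense past -gul → hogul.
Attach number singular -ig → hogulig.
Attach mood conditional f- → fhogulig.
Attach polarity affirmative -fi → fhoguligfi.
Apply epenthesis: fhoguligfi → fehoguligefi.

fehoguligefi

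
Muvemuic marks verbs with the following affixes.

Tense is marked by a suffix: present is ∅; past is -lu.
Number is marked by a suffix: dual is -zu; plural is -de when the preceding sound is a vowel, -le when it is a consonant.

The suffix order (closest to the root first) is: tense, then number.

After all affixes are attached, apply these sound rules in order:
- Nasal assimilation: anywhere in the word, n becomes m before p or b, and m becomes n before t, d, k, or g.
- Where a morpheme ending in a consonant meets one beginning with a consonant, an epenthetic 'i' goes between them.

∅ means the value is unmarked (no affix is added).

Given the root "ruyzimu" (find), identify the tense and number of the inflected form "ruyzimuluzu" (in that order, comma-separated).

Segment: ruyzimu-lu-zu.
tense: -lu → past.
number: -zu → dual.

past, dual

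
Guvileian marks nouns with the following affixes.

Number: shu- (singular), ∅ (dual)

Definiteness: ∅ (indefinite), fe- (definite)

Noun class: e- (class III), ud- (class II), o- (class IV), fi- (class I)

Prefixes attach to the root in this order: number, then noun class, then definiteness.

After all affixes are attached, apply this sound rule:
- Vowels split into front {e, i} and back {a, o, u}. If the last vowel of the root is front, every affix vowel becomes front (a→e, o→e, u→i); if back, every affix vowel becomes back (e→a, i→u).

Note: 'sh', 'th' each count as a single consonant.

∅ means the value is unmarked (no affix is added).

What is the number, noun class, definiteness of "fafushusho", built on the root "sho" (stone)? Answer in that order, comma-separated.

singular, class I, definite

Segment: fe-fi-shu-sho.
number: shu- → singular.
noun class: fi- → class I.
definiteness: fe- → definite.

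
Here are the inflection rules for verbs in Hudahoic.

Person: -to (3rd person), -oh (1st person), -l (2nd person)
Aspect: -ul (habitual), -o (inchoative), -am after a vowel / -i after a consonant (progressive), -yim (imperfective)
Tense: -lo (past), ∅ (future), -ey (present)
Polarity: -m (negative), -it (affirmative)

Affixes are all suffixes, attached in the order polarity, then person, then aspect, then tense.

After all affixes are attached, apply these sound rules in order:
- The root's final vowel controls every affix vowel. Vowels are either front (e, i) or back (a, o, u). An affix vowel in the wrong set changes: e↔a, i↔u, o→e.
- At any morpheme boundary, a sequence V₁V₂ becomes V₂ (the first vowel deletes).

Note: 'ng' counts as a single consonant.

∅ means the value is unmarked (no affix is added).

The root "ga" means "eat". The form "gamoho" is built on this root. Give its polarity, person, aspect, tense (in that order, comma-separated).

negative, 1st person, inchoative, future

Segment: ga-m-oh-o.
polarity: -m → negative.
person: -oh → 1st person.
aspect: -o → inchoative.
tense: ∅ → future.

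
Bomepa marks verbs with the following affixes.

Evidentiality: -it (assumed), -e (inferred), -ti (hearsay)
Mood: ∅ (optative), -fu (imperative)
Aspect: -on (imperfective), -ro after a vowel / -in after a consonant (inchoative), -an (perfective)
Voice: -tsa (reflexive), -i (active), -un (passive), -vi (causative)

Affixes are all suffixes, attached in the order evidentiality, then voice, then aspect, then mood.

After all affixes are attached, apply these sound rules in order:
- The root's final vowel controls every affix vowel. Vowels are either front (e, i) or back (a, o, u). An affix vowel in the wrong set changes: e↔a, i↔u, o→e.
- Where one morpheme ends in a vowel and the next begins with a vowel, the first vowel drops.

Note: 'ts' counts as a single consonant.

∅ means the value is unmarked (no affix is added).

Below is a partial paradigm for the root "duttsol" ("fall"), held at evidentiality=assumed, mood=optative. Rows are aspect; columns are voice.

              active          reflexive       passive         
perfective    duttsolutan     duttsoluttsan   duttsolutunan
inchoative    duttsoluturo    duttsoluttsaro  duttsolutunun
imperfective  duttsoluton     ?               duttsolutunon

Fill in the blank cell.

duttsoluttson

Attach evidentiality assumed -it → duttsolit.
Attach voice reflexive -tsa → duttsolittsa.
Attach aspect imperfective -on → duttsolittsaon.
mood = optative: zero marking, form stays duttsolittsaon.
Apply vowel harmony: duttsolittsaon → duttsoluttsaon.
Apply vowel deletion: duttsoluttsaon → duttsoluttson.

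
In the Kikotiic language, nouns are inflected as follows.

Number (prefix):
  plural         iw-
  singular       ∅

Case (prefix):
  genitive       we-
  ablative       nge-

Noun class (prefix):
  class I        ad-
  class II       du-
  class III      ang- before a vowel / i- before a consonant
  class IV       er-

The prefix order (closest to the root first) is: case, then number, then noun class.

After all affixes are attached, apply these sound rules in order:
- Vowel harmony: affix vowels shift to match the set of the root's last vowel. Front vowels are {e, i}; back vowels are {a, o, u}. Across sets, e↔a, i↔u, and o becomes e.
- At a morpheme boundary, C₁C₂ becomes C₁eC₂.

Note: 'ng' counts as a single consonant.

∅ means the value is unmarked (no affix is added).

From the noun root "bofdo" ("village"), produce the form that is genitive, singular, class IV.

Attach case genitive we- → webofdo.
number = singular: zero marking, form stays webofdo.
Attach noun class class IV er- → erwebofdo.
Apply vowel harmony: erwebofdo → arwabofdo.
Apply epenthesis: arwabofdo → arewabofdo.

arewabofdo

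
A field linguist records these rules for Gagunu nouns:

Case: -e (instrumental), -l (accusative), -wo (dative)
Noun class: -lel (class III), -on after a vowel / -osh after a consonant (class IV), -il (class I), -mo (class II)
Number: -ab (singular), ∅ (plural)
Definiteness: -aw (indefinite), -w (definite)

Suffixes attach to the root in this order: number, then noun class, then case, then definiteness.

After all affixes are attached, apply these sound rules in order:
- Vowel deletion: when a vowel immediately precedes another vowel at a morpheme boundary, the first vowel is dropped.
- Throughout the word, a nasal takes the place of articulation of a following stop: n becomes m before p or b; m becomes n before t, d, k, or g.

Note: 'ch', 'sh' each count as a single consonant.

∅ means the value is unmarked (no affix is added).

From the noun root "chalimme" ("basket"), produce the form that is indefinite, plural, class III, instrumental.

number = plural: zero marking, form stays chalimme.
Attach noun class class III -lel → chalimmelel.
Attach case instrumental -e → chalimmelele.
Attach definiteness indefinite -aw → chalimmeleleaw.
Apply vowel deletion: chalimmeleleaw → chalimmelelaw.
Nasal assimilation: no change.

chalimmelelaw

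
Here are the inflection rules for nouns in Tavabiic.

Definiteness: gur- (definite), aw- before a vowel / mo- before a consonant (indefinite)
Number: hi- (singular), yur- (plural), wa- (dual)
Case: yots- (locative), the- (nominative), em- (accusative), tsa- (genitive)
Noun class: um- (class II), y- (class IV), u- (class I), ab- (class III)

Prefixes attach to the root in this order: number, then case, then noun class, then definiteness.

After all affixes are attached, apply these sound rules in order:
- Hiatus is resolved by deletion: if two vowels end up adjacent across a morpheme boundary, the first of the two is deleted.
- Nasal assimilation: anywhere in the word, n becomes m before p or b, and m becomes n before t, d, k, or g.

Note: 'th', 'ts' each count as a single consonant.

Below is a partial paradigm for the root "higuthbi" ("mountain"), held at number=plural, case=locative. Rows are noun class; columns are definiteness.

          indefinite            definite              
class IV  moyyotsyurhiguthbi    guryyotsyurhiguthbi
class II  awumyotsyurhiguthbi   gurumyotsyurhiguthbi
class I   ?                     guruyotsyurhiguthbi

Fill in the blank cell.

Attach number plural yur- → yurhiguthbi.
Attach case locative yots- → yotsyurhiguthbi.
Attach noun class class I u- → uyotsyurhiguthbi.
Attach definiteness indefinite aw- (before vowel 'u') → awuyotsyurhiguthbi.
Vowel deletion: no change.
Nasal assimilation: no change.

awuyotsyurhiguthbi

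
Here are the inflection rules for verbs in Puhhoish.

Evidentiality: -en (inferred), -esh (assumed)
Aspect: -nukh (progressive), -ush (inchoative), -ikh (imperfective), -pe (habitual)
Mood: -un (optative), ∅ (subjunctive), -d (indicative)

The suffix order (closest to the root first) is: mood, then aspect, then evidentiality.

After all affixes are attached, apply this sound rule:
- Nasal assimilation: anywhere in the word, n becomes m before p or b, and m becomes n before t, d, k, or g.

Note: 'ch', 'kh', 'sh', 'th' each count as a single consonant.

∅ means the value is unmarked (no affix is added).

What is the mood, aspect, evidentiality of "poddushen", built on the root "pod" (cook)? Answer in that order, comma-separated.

indicative, inchoative, inferred

Segment: pod-d-ush-en.
mood: -d → indicative.
aspect: -ush → inchoative.
evidentiality: -en → inferred.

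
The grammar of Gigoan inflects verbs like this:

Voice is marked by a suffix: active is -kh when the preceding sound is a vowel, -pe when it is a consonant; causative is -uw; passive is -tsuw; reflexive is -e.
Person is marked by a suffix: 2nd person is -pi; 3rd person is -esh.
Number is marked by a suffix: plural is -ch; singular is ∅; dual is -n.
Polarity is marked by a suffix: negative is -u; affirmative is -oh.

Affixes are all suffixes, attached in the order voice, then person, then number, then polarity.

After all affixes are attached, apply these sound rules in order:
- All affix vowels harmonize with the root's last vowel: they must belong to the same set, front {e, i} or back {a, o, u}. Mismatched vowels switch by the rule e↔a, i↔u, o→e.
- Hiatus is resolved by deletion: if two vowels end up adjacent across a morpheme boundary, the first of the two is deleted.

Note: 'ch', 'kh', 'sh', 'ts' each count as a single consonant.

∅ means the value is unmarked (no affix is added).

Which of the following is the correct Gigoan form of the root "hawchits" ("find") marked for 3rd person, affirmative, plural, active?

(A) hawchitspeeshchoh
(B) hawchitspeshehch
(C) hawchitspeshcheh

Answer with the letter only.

Attach voice active -pe (after consonant 'ts') → hawchitspe.
Attach person 3rd person -esh → hawchitspeesh.
Attach number plural -ch → hawchitspeeshch.
Attach polarity affirmative -oh → hawchitspeeshchoh.
Apply vowel harmony: hawchitspeeshchoh → hawchitspeeshcheh.
Apply vowel deletion: hawchitspeeshcheh → hawchitspeshcheh.
So the correct form is hawchitspeshcheh, option (C).
(B) hawchitspeshehch is wrong: it has the affixes in the wrong order.
(A) hawchitspeeshchoh is wrong: it fails to apply the sound rule(s).

C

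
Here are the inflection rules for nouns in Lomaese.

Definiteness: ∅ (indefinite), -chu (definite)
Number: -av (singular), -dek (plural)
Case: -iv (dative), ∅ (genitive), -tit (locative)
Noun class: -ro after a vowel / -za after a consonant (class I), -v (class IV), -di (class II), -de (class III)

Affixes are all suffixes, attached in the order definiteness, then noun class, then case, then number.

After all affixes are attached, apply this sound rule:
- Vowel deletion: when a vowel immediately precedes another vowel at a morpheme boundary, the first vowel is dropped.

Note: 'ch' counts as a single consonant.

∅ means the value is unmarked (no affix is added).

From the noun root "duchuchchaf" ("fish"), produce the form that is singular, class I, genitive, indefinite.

definiteness = indefinite: zero marking, form stays duchuchchaf.
Attach noun class class I -za (after consonant 'f') → duchuchchafza.
case = genitive: zero marking, form stays duchuchchafza.
Attach number singular -av → duchuchchafzaav.
Apply vowel deletion: duchuchchafzaav → duchuchchafzav.

duchuchchafzav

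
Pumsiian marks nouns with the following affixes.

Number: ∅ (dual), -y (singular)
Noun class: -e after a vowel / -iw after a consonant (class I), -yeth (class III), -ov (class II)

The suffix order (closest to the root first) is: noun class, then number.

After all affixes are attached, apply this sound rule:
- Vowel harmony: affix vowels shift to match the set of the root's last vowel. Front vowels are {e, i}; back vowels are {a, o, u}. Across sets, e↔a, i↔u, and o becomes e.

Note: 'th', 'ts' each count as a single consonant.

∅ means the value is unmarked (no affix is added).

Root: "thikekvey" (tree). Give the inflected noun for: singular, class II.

thikekveyevy

Attach noun class class II -ov → thikekveyov.
Attach number singular -y → thikekveyovy.
Apply vowel harmony: thikekveyovy → thikekveyevy.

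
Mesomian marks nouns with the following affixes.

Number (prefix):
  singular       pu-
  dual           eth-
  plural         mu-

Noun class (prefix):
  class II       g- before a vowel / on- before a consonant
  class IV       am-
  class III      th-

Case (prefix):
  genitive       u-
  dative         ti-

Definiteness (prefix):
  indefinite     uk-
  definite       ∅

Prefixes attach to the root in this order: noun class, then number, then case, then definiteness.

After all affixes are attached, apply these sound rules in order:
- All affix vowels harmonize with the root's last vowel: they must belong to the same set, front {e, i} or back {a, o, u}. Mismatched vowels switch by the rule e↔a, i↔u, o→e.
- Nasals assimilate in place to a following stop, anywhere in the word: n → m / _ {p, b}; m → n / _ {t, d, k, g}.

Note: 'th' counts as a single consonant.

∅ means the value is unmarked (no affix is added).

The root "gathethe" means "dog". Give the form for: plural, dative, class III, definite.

timithgathethe

Attach noun class class III th- → thgathethe.
Attach number plural mu- → muthgathethe.
Attach case dative ti- → timuthgathethe.
definiteness = definite: zero marking, form stays timuthgathethe.
Apply vowel harmony: timuthgathethe → timithgathethe.
Nasal assimilation: no change.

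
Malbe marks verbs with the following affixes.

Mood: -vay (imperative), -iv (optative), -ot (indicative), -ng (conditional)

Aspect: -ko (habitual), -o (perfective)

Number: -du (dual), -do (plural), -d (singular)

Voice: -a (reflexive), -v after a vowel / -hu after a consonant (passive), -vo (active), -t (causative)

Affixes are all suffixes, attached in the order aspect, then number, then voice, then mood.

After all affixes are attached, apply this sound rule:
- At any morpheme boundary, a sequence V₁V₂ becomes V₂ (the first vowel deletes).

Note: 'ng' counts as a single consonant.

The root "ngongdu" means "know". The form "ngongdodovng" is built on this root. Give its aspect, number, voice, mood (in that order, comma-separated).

perfective, plural, passive, conditional

Segment: ngongdu-o-do-v-ng.
aspect: -o → perfective.
number: -do → plural.
voice: -v/hu → passive.
mood: -ng → conditional.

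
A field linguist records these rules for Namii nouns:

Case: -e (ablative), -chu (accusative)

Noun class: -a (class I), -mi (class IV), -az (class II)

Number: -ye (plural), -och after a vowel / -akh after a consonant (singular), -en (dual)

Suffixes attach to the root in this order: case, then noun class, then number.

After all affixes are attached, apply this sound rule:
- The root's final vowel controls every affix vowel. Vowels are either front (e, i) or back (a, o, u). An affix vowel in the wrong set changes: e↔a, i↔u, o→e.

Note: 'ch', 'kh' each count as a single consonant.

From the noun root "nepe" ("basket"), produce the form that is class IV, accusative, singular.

Attach case accusative -chu → nepechu.
Attach noun class class IV -mi → nepechumi.
Attach number singular -och (after vowel 'i') → nepechumioch.
Apply vowel harmony: nepechumioch → nepechimiech.

nepechimiech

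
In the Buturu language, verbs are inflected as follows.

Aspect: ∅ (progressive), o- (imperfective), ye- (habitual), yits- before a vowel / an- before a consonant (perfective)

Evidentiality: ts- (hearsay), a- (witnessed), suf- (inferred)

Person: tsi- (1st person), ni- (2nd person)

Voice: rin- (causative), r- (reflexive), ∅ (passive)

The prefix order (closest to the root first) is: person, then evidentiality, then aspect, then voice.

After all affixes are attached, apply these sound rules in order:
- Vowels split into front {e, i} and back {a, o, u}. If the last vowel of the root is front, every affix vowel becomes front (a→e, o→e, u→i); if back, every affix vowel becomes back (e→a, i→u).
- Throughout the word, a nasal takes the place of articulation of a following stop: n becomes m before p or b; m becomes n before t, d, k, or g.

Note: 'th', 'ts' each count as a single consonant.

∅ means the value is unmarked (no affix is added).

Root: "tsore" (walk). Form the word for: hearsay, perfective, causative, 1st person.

Attach person 1st person tsi- → tsitsore.
Attach evidentiality hearsay ts- → tstsitsore.
Attach aspect perfective an- (before consonant 'ts') → antstsitsore.
Attach voice causative rin- → rinantstsitsore.
Apply vowel harmony: rinantstsitsore → rinentstsitsore.
Nasal assimilation: no change.

rinentstsitsore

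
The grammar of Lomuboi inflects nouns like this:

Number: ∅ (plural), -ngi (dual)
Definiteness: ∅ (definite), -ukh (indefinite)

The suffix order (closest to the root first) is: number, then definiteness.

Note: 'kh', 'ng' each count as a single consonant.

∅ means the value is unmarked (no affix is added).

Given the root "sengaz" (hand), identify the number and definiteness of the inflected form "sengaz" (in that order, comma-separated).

Segment: sengaz.
number: ∅ → plural.
definiteness: ∅ → definite.

plural, definite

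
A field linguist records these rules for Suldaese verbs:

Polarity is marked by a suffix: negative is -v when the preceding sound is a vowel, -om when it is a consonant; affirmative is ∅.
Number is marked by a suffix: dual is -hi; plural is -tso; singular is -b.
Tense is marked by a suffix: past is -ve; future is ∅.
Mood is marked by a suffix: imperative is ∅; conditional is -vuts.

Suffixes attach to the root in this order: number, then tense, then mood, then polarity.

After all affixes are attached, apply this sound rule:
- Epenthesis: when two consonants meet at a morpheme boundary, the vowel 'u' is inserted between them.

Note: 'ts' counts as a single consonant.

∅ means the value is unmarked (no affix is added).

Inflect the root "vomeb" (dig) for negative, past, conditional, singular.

vomebubuvevutsom

Attach number singular -b → vomebb.
Attach tense past -ve → vomebbve.
Attach mood conditional -vuts → vomebbvevuts.
Attach polarity negative -om (after consonant 'ts') → vomebbvevutsom.
Apply epenthesis: vomebbvevutsom → vomebubuvevutsom.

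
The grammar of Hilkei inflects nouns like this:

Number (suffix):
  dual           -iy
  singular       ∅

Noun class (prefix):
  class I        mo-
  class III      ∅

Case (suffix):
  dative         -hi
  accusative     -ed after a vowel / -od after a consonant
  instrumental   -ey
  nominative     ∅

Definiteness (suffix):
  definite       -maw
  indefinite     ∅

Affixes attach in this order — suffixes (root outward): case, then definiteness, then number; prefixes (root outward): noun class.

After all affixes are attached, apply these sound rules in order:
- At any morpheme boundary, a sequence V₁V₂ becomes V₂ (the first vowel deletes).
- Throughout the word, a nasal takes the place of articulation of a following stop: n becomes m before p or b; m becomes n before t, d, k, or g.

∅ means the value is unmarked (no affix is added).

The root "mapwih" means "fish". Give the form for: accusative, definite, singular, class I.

Attach case accusative -od (after consonant 'h') → mapwihod.
Attach definiteness definite -maw → mapwihodmaw.
Attach noun class class I mo- → momapwihodmaw.
number = singular: zero marking, form stays momapwihodmaw.
Vowel deletion: no change.
Nasal assimilation: no change.

momapwihodmaw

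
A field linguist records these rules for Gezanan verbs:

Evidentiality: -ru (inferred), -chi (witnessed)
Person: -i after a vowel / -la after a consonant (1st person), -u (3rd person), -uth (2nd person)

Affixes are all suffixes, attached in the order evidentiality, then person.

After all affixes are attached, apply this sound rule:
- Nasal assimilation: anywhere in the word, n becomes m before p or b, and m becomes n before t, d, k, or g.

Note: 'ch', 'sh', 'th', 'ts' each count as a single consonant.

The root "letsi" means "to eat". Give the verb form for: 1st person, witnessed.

Attach evidentiality witnessed -chi → letsichi.
Attach person 1st person -i (after vowel 'i') → letsichii.
Nasal assimilation: no change.

letsichii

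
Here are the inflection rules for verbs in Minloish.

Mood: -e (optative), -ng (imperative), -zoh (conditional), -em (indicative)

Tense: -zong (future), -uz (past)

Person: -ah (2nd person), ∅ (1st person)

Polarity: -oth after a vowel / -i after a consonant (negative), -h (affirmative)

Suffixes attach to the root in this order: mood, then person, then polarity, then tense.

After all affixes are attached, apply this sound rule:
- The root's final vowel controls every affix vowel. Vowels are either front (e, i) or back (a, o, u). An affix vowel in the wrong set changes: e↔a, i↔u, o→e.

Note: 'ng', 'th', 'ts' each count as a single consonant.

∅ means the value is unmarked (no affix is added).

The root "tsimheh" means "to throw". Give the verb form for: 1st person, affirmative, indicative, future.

tsimhehemhzeng

Attach mood indicative -em → tsimhehem.
person = 1st person: zero marking, form stays tsimhehem.
Attach polarity affirmative -h → tsimhehemh.
Attach tense future -zong → tsimhehemhzong.
Apply vowel harmony: tsimhehemhzong → tsimhehemhzeng.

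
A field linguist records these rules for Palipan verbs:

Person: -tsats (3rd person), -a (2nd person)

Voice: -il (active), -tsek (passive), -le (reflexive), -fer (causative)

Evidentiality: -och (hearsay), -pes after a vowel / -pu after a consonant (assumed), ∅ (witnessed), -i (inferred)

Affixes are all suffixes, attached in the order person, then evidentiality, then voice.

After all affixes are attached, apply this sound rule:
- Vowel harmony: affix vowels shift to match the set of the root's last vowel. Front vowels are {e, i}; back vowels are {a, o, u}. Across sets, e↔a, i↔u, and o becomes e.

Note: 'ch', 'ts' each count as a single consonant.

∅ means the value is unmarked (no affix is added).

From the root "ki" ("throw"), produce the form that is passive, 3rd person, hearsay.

kitsetsechtsek

Attach person 3rd person -tsats → kitsats.
Attach evidentiality hearsay -och → kitsatsoch.
Attach voice passive -tsek → kitsatsochtsek.
Apply vowel harmony: kitsatsochtsek → kitsetsechtsek.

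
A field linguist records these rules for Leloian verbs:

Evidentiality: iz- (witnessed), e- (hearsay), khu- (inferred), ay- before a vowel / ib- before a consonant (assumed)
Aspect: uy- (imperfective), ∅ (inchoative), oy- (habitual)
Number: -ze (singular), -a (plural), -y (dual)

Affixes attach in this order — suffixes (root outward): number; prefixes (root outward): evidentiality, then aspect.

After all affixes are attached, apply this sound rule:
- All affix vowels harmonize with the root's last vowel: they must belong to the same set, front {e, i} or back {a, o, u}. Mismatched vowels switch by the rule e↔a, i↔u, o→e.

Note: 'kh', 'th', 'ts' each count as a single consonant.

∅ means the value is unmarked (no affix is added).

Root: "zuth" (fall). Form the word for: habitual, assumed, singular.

Attach evidentiality assumed ib- (before consonant 'z') → ibzuth.
Attach aspect habitual oy- → oyibzuth.
Attach number singular -ze → oyibzuthze.
Apply vowel harmony: oyibzuthze → oyubzuthza.

oyubzuthza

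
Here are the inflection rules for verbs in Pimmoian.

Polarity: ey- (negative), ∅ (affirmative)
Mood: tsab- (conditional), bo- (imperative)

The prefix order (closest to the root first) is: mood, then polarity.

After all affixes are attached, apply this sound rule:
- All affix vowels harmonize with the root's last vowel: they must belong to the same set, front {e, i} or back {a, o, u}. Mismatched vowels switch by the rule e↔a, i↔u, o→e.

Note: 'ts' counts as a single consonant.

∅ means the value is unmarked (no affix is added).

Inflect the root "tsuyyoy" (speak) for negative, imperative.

aybotsuyyoy

Attach mood imperative bo- → botsuyyoy.
Attach polarity negative ey- → eybotsuyyoy.
Apply vowel harmony: eybotsuyyoy → aybotsuyyoy.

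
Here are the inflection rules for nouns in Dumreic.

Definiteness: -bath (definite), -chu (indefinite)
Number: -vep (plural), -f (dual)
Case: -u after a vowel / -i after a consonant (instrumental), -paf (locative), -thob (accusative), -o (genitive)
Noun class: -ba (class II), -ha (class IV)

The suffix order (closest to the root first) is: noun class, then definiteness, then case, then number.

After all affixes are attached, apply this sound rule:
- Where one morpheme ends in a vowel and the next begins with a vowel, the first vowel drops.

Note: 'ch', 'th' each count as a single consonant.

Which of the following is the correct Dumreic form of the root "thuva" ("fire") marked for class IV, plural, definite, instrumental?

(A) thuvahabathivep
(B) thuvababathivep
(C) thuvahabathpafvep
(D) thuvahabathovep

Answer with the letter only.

A

Attach noun class class IV -ha → thuvaha.
Attach definiteness definite -bath → thuvahabath.
Attach case instrumental -i (after consonant 'th') → thuvahabathi.
Attach number plural -vep → thuvahabathivep.
Vowel deletion: no change.
So the correct form is thuvahabathivep, option (A).
(C) thuvahabathpafvep is wrong: it uses locative instead of instrumental for case.
(D) thuvahabathovep is wrong: it uses genitive instead of instrumental for case.
(B) thuvababathivep is wrong: it uses class II instead of class IV for noun class.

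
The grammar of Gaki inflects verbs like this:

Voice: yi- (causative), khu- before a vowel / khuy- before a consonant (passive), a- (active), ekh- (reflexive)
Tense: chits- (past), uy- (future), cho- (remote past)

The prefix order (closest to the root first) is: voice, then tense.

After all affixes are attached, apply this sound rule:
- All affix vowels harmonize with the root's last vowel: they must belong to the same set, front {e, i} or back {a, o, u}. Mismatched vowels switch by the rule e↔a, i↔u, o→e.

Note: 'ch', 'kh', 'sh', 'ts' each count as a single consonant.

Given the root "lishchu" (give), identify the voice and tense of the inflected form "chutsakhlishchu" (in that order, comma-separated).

Segment: chits-ekh-lishchu.
voice: ekh- → reflexive.
tense: chits- → past.

reflexive, past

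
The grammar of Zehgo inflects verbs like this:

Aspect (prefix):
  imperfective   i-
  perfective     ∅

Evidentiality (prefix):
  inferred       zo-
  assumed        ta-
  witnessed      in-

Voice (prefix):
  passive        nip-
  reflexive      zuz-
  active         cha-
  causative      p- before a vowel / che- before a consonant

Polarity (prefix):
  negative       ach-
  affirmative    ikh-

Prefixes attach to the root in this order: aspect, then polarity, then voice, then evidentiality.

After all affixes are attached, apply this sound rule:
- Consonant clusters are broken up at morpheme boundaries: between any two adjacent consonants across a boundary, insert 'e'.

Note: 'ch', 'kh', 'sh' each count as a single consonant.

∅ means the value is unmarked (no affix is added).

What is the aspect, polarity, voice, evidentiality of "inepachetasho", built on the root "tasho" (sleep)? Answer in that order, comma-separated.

Segment: in-p-ach-tasho.
aspect: ∅ → perfective.
polarity: ach- → negative.
voice: p/che- → causative.
evidentiality: in- → witnessed.

perfective, negative, causative, witnessed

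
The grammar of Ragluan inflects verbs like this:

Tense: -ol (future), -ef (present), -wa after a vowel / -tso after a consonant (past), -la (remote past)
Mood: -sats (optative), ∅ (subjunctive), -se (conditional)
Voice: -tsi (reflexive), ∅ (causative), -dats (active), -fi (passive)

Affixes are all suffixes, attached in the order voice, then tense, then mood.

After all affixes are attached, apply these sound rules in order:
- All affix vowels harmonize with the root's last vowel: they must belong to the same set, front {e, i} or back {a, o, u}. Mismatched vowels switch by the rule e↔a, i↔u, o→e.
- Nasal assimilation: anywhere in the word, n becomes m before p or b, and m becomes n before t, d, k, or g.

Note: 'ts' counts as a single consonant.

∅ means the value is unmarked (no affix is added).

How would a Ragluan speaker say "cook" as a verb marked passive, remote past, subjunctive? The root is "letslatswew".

letslatswewfile

Attach voice passive -fi → letslatswewfi.
Attach tense remote past -la → letslatswewfila.
mood = subjunctive: zero marking, form stays letslatswewfila.
Apply vowel harmony: letslatswewfila → letslatswewfile.
Nasal assimilation: no change.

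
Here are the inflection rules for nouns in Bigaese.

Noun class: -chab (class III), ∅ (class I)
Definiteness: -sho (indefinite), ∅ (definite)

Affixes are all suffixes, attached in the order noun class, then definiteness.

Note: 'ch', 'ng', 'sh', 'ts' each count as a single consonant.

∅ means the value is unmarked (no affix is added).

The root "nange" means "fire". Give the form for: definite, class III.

nangechab

Attach noun class class III -chab → nangechab.
definiteness = definite: zero marking, form stays nangechab.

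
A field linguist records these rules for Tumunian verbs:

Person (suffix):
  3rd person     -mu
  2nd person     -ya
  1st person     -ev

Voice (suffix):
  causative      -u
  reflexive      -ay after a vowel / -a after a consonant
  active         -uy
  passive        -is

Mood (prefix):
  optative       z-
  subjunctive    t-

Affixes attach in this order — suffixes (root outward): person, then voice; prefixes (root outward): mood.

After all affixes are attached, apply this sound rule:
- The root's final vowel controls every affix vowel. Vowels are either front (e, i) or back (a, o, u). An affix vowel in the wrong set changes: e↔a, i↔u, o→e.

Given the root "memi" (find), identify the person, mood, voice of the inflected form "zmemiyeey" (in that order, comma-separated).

2nd person, optative, reflexive

Segment: z-memi-ya-ay.
person: -ya → 2nd person.
mood: z- → optative.
voice: -ay/a → reflexive.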